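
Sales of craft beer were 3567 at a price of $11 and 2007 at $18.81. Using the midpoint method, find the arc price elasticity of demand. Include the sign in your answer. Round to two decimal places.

-1.07

ΔQ = 2007 − 3567 = -1560; ΔP = 18.81 − 11 = 7.81.
Midpoints: P̄ = 14.90, Q̄ = 2787.0.
ε = (ΔQ/ΔP)(P̄/Q̄) = (-1560/7.81)(14.90/2787.0).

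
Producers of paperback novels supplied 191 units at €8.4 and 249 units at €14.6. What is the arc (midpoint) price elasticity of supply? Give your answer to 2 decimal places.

ΔQ = 249 − 191 = 58; ΔP = 14.6 − 8.4 = 6.2.
Midpoints: P̄ = 11.50, Q̄ = 220.0.
ε_s = (ΔQ/ΔP)(P̄/Q̄) = (58/6.2)(11.50/220.0).

0.49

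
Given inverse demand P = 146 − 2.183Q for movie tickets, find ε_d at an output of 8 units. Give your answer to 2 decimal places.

At Q = 8, P = 146 − 2.183(8) = 128.54.
dP/dQ = −2.183, so dQ/dP = 1/(−2.183) = -0.458.
ε = (dQ/dP)(P/Q) = (-0.458)(128.54/8).

-7.36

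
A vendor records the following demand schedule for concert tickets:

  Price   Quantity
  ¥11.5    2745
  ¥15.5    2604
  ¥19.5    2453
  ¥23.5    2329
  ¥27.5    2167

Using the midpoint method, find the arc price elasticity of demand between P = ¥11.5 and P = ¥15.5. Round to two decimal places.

-0.18

At P = 11.5, Q = 2745; at P = 15.5, Q = 2604.
ΔQ = -141, ΔP = 4.0. Midpoints: P̄ = 13.50, Q̄ = 2674.5.
ε = (ΔQ/ΔP)(P̄/Q̄) = (-141/4.0)(13.50/2674.5).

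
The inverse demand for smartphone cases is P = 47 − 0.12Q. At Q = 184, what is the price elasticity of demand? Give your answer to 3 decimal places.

At Q = 184, P = 47 − 0.12(184) = 24.92.
dP/dQ = −0.12, so dQ/dP = 1/(−0.12) = -8.333.
ε = (dQ/dP)(P/Q) = (-8.333)(24.92/184).

-1.129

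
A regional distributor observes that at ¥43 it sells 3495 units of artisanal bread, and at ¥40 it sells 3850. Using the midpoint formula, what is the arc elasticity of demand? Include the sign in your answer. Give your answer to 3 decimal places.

-1.337

ΔQ = 3850 − 3495 = 355; ΔP = 40 − 43 = -3.
Midpoints: P̄ = 41.50, Q̄ = 3672.5.
ε = (ΔQ/ΔP)(P̄/Q̄) = (355/-3)(41.50/3672.5).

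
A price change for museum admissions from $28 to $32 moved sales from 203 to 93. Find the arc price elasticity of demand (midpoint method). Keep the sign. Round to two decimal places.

-5.57

ΔQ = 93 − 203 = -110; ΔP = 32 − 28 = 4.
Midpoints: P̄ = 30.00, Q̄ = 148.0.
ε = (ΔQ/ΔP)(P̄/Q̄) = (-110/4)(30.00/148.0).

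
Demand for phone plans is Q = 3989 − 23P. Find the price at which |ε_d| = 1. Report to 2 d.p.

For linear demand Q = a − bP, ε = −bP/(a − bP). |ε| = 1 when bP = a − bP, i.e. P = a/(2b).
P = 3989/(2·23) = 3989/46 = 86.7174.

86.72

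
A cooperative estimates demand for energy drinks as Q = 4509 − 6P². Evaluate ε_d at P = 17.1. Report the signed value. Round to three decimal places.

At P = 17.1, Q = 2754.540.
dQ/dP = −12P = -205.200.
ε = (dQ/dP)(P/Q) = (-205.200)(17.1/2754.540).
|ε| > 1, so demand is elastic at this price.

-1.274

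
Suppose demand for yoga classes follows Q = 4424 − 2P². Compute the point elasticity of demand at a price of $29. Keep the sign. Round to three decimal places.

-1.227

At P = 29, Q = 2742.
dQ/dP = −4P = -116.
ε = (dQ/dP)(P/Q) = (-116)(29/2742).
|ε| > 1, so demand is elastic at this price.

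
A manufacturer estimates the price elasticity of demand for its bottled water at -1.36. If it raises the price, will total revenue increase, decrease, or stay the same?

|ε| = 1.36 > 1, so demand is elastic. A price rise therefore reduces total revenue.

decrease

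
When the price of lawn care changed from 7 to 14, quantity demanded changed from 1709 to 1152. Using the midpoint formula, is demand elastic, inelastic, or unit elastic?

Arc ε ≈ -0.584.
|ε| = 0.58 < 1.

inelastic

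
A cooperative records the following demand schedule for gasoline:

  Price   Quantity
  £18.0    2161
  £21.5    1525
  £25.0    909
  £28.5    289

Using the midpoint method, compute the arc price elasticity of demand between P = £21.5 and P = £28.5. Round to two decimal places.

-4.87

At P = 21.5, Q = 1525; at P = 28.5, Q = 289.
ΔQ = -1236, ΔP = 7.0. Midpoints: P̄ = 25.00, Q̄ = 907.0.
ε = (ΔQ/ΔP)(P̄/Q̄) = (-1236/7.0)(25.00/907.0).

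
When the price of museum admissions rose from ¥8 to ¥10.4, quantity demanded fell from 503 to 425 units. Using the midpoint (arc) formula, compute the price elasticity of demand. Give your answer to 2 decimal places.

ΔQ = 425 − 503 = -78; ΔP = 10.4 − 8 = 2.4.
Midpoints: P̄ = 9.20, Q̄ = 464.0.
ε = (ΔQ/ΔP)(P̄/Q̄) = (-78/2.4)(9.20/464.0).

-0.64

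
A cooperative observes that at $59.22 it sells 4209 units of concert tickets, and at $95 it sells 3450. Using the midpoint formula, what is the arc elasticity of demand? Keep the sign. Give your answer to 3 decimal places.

ΔQ = 3450 − 4209 = -759; ΔP = 95 − 59.22 = 35.78.
Midpoints: P̄ = 77.11, Q̄ = 3829.5.
ε = (ΔQ/ΔP)(P̄/Q̄) = (-759/35.78)(77.11/3829.5).

-0.427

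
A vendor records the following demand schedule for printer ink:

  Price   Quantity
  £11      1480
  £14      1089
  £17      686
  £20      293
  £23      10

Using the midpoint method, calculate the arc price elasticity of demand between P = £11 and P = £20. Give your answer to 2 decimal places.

At P = 11, Q = 1480; at P = 20, Q = 293.
ΔQ = -1187, ΔP = 9. Midpoints: P̄ = 15.50, Q̄ = 886.5.
ε = (ΔQ/ΔP)(P̄/Q̄) = (-1187/9)(15.50/886.5).

-2.31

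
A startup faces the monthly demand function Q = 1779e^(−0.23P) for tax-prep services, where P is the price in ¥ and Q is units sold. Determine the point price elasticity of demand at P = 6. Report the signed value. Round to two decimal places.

At P = 6, Q = 447.558.
dQ/dP = −0.23·1779e^(−0.23P) = −0.23Q = -102.938.
ε = (dQ/dP)(P/Q) = (-102.938)(6/447.558).
|ε| > 1, so demand is elastic at this price.

-1.38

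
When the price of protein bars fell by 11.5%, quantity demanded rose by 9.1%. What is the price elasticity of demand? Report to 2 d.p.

ε = %ΔQ / %ΔP = (9.1)/(-11.5) = -0.791.

-0.79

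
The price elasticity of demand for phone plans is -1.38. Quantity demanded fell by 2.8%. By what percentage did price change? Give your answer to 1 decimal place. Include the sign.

%ΔP ≈ %ΔQ / ε = (-2.8%)/(-1.38) = 2.03%.

2.0%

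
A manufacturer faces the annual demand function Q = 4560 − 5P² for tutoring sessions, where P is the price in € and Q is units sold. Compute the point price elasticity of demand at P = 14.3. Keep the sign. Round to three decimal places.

At P = 14.3, Q = 3537.550.
dQ/dP = −10P = -143.
ε = (dQ/dP)(P/Q) = (-143)(14.3/3537.550).
|ε| < 1, so demand is inelastic at this price.

-0.578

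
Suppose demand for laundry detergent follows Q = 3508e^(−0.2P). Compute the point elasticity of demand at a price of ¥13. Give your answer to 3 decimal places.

At P = 13, Q = 260.552.
dQ/dP = −0.2·3508e^(−0.2P) = −0.2Q = -52.110.
ε = (dQ/dP)(P/Q) = (-52.110)(13/260.552).

-2.600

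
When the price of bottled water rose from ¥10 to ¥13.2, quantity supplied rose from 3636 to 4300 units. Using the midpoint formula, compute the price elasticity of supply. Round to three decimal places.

ΔQ = 4300 − 3636 = 664; ΔP = 13.2 − 10 = 3.2.
Midpoints: P̄ = 11.60, Q̄ = 3968.0.
ε_s = (ΔQ/ΔP)(P̄/Q̄) = (664/3.2)(11.60/3968.0).

0.607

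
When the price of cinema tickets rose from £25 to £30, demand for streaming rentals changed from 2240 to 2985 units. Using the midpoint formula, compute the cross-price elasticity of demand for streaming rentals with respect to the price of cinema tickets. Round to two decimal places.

1.57

ΔQ_x = 2985 − 2240 = 745; ΔP_y = 30 − 25 = 5.
Midpoints: P̄_y = 27.50, Q̄_x = 2612.5.
ε_xy = (ΔQ_x/ΔP_y)(P̄_y/Q̄_x) = (745/5)(27.50/2612.5).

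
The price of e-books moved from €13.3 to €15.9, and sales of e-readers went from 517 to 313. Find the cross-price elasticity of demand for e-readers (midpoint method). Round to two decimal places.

ΔQ_x = 313 − 517 = -204; ΔP_y = 15.9 − 13.3 = 2.6.
Midpoints: P̄_y = 14.60, Q̄_x = 415.0.
ε_xy = (ΔQ_x/ΔP_y)(P̄_y/Q̄_x) = (-204/2.6)(14.60/415.0).
ε_xy < 0, so the goods are complements.

-2.76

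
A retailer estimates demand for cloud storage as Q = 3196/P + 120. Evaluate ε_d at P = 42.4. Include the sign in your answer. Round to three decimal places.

-0.386

At P = 42.4, Q = 195.377.
dQ/dP = −3196/P² = -1.778.
ε = (dQ/dP)(P/Q) = (-1.778)(42.4/195.377).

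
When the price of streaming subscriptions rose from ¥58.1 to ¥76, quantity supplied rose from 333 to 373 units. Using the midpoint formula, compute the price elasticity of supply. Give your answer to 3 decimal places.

ΔQ = 373 − 333 = 40; ΔP = 76 − 58.1 = 17.9.
Midpoints: P̄ = 67.05, Q̄ = 353.0.
ε_s = (ΔQ/ΔP)(P̄/Q̄) = (40/17.9)(67.05/353.0).

0.424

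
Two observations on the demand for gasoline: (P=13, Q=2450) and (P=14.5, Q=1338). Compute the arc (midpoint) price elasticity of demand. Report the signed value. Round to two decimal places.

-5.38

ΔQ = 1338 − 2450 = -1112; ΔP = 14.5 − 13 = 1.5.
Midpoints: P̄ = 13.75, Q̄ = 1894.0.
ε = (ΔQ/ΔP)(P̄/Q̄) = (-1112/1.5)(13.75/1894.0).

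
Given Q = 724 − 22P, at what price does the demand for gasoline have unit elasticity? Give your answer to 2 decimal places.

For linear demand Q = a − bP, ε = −bP/(a − bP). |ε| = 1 when bP = a − bP, i.e. P = a/(2b).
P = 724/(2·22) = 724/44 = 16.4545.

16.45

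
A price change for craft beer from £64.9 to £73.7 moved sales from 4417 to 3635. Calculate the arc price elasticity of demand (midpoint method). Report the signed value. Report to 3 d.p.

ΔQ = 3635 − 4417 = -782; ΔP = 73.7 − 64.9 = 8.8.
Midpoints: P̄ = 69.30, Q̄ = 4026.0.
ε = (ΔQ/ΔP)(P̄/Q̄) = (-782/8.8)(69.30/4026.0).

-1.530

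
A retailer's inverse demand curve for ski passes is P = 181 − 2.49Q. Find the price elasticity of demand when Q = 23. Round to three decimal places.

-2.160

At Q = 23, P = 181 − 2.49(23) = 123.73.
dP/dQ = −2.49, so dQ/dP = 1/(−2.49) = -0.402.
ε = (dQ/dP)(P/Q) = (-0.402)(123.73/23).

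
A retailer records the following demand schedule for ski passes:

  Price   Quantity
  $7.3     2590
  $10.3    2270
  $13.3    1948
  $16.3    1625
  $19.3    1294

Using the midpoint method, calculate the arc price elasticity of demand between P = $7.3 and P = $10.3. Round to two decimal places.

At P = 7.3, Q = 2590; at P = 10.3, Q = 2270.
ΔQ = -320, ΔP = 3.0. Midpoints: P̄ = 8.80, Q̄ = 2430.0.
ε = (ΔQ/ΔP)(P̄/Q̄) = (-320/3.0)(8.80/2430.0).

-0.39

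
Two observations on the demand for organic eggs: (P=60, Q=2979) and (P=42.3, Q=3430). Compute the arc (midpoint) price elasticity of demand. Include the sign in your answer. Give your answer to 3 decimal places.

-0.407

ΔQ = 3430 − 2979 = 451; ΔP = 42.3 − 60 = -17.7.
Midpoints: P̄ = 51.15, Q̄ = 3204.5.
ε = (ΔQ/ΔP)(P̄/Q̄) = (451/-17.7)(51.15/3204.5).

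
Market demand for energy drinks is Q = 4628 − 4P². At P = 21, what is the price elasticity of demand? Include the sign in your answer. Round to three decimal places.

At P = 21, Q = 2864.
dQ/dP = −8P = -168.
ε = (dQ/dP)(P/Q) = (-168)(21/2864).
|ε| > 1, so demand is elastic at this price.

-1.232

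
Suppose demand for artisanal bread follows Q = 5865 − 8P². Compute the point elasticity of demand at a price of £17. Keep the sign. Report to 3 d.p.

At P = 17, Q = 3553.
dQ/dP = −16P = -272.
ε = (dQ/dP)(P/Q) = (-272)(17/3553).

-1.301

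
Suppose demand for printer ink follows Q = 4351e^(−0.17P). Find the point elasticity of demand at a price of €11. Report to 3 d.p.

At P = 11, Q = 670.592.
dQ/dP = −0.17·4351e^(−0.17P) = −0.17Q = -114.001.
ε = (dQ/dP)(P/Q) = (-114.001)(11/670.592).

-1.870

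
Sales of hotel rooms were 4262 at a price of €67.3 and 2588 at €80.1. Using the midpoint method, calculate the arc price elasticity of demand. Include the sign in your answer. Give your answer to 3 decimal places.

ΔQ = 2588 − 4262 = -1674; ΔP = 80.1 − 67.3 = 12.8.
Midpoints: P̄ = 73.70, Q̄ = 3425.0.
ε = (ΔQ/ΔP)(P̄/Q̄) = (-1674/12.8)(73.70/3425.0).

-2.814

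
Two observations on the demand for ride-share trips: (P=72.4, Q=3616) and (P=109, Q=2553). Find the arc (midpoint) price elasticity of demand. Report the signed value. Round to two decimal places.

-0.85

ΔQ = 2553 − 3616 = -1063; ΔP = 109 − 72.4 = 36.6.
Midpoints: P̄ = 90.70, Q̄ = 3084.5.
ε = (ΔQ/ΔP)(P̄/Q̄) = (-1063/36.6)(90.70/3084.5).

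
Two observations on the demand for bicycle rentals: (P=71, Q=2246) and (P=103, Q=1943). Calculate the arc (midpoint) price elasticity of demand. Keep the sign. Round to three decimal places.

-0.393

ΔQ = 1943 − 2246 = -303; ΔP = 103 − 71 = 32.
Midpoints: P̄ = 87.00, Q̄ = 2094.5.
ε = (ΔQ/ΔP)(P̄/Q̄) = (-303/32)(87.00/2094.5).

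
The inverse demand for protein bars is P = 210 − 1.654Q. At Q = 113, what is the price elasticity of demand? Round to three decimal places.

-0.124

At Q = 113, P = 210 − 1.654(113) = 23.10.
dP/dQ = −1.654, so dQ/dP = 1/(−1.654) = -0.605.
ε = (dQ/dP)(P/Q) = (-0.605)(23.10/113).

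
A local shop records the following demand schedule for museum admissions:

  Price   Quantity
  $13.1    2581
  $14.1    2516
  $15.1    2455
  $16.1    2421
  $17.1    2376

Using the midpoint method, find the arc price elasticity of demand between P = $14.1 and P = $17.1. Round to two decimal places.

-0.30

At P = 14.1, Q = 2516; at P = 17.1, Q = 2376.
ΔQ = -140, ΔP = 3.0. Midpoints: P̄ = 15.60, Q̄ = 2446.0.
ε = (ΔQ/ΔP)(P̄/Q̄) = (-140/3.0)(15.60/2446.0).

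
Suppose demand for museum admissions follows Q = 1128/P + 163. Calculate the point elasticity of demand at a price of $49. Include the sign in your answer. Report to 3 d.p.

At P = 49, Q = 186.020.
dQ/dP = −1128/P² = -0.470.
ε = (dQ/dP)(P/Q) = (-0.470)(49/186.020).
|ε| < 1, so demand is inelastic at this price.

-0.124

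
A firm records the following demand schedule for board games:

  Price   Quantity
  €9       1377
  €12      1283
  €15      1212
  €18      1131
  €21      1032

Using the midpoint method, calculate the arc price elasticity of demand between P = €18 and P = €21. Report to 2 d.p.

At P = 18, Q = 1131; at P = 21, Q = 1032.
ΔQ = -99, ΔP = 3. Midpoints: P̄ = 19.50, Q̄ = 1081.5.
ε = (ΔQ/ΔP)(P̄/Q̄) = (-99/3)(19.50/1081.5).

-0.60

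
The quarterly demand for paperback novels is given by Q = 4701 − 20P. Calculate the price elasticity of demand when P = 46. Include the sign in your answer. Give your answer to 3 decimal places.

-0.243

At P = 46, Q = 3781.
dQ/dP = −20.
ε = (dQ/dP)(P/Q) = (-20)(46/3781).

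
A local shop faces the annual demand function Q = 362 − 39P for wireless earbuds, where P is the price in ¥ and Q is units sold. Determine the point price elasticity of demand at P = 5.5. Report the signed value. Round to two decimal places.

At P = 5.5, Q = 147.500.
dQ/dP = −39.
ε = (dQ/dP)(P/Q) = (-39)(5.5/147.500).

-1.45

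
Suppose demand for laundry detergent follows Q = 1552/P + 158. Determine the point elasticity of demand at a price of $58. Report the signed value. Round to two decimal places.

At P = 58, Q = 184.759.
dQ/dP = −1552/P² = -0.461.
ε = (dQ/dP)(P/Q) = (-0.461)(58/184.759).
|ε| < 1, so demand is inelastic at this price.

-0.14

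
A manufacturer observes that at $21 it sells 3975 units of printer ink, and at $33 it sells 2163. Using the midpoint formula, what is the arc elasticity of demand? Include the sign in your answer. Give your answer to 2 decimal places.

ΔQ = 2163 − 3975 = -1812; ΔP = 33 − 21 = 12.
Midpoints: P̄ = 27.00, Q̄ = 3069.0.
ε = (ΔQ/ΔP)(P̄/Q̄) = (-1812/12)(27.00/3069.0).

-1.33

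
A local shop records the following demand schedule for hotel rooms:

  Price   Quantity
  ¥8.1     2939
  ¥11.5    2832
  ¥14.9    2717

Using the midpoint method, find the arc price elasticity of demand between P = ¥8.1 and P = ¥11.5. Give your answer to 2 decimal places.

At P = 8.1, Q = 2939; at P = 11.5, Q = 2832.
ΔQ = -107, ΔP = 3.4. Midpoints: P̄ = 9.80, Q̄ = 2885.5.
ε = (ΔQ/ΔP)(P̄/Q̄) = (-107/3.4)(9.80/2885.5).

-0.11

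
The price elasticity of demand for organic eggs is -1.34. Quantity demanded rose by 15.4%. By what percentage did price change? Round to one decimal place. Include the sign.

-11.5%

%ΔP ≈ %ΔQ / ε = (15.4%)/(-1.34) = -11.49%.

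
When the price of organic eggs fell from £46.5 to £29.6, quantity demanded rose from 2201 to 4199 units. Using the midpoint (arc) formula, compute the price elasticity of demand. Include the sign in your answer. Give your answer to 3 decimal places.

-1.406

ΔQ = 4199 − 2201 = 1998; ΔP = 29.6 − 46.5 = -16.9.
Midpoints: P̄ = 38.05, Q̄ = 3200.0.
ε = (ΔQ/ΔP)(P̄/Q̄) = (1998/-16.9)(38.05/3200.0).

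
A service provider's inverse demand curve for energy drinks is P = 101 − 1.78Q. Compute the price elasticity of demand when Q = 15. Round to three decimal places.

At Q = 15, P = 101 − 1.78(15) = 74.30.
dP/dQ = −1.78, so dQ/dP = 1/(−1.78) = -0.562.
ε = (dQ/dP)(P/Q) = (-0.562)(74.30/15).

-2.783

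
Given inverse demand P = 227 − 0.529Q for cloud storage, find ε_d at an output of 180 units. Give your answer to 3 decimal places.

-1.384

At Q = 180, P = 227 − 0.529(180) = 131.78.
dP/dQ = −0.529, so dQ/dP = 1/(−0.529) = -1.890.
ε = (dQ/dP)(P/Q) = (-1.890)(131.78/180).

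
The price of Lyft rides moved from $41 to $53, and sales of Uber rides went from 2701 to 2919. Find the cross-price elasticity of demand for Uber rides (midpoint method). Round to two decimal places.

0.30

ΔQ_x = 2919 − 2701 = 218; ΔP_y = 53 − 41 = 12.
Midpoints: P̄_y = 47.00, Q̄_x = 2810.0.
ε_xy = (ΔQ_x/ΔP_y)(P̄_y/Q̄_x) = (218/12)(47.00/2810.0).
ε_xy > 0, so the goods are substitutes.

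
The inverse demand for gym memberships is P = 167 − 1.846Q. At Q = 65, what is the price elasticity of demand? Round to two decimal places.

-0.39

At Q = 65, P = 167 − 1.846(65) = 47.01.
dP/dQ = −1.846, so dQ/dP = 1/(−1.846) = -0.542.
ε = (dQ/dP)(P/Q) = (-0.542)(47.01/65).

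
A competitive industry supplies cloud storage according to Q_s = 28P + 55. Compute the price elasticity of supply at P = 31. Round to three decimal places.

0.940

At P = 31, Q_s = 923.
dQ_s/dP = 28.
ε_s = (dQ_s/dP)(P/Q_s) = (28)(31/923).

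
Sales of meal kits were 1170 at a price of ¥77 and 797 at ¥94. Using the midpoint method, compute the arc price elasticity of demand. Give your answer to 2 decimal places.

-1.91

ΔQ = 797 − 1170 = -373; ΔP = 94 − 77 = 17.
Midpoints: P̄ = 85.50, Q̄ = 983.5.
ε = (ΔQ/ΔP)(P̄/Q̄) = (-373/17)(85.50/983.5).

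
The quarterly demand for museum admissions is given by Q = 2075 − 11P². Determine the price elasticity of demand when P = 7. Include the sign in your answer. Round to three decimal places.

-0.702

At P = 7, Q = 1536.
dQ/dP = −22P = -154.
ε = (dQ/dP)(P/Q) = (-154)(7/1536).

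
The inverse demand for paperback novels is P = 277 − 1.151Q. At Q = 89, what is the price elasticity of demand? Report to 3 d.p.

-1.704

At Q = 89, P = 277 − 1.151(89) = 174.56.
dP/dQ = −1.151, so dQ/dP = 1/(−1.151) = -0.869.
ε = (dQ/dP)(P/Q) = (-0.869)(174.56/89).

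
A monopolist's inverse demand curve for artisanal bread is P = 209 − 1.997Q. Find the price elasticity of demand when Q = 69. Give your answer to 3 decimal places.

-0.517

At Q = 69, P = 209 − 1.997(69) = 71.21.
dP/dQ = −1.997, so dQ/dP = 1/(−1.997) = -0.501.
ε = (dQ/dP)(P/Q) = (-0.501)(71.21/69).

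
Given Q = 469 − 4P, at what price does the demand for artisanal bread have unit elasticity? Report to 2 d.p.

For linear demand Q = a − bP, ε = −bP/(a − bP). |ε| = 1 when bP = a − bP, i.e. P = a/(2b).
P = 469/(2·4) = 469/8 = 58.6250.

58.63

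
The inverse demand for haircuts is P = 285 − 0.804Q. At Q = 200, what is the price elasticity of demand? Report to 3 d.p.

At Q = 200, P = 285 − 0.804(200) = 124.20.
dP/dQ = −0.804, so dQ/dP = 1/(−0.804) = -1.244.
ε = (dQ/dP)(P/Q) = (-1.244)(124.20/200).

-0.772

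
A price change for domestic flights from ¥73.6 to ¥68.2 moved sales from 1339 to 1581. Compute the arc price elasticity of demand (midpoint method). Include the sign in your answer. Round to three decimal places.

-2.176

ΔQ = 1581 − 1339 = 242; ΔP = 68.2 − 73.6 = -5.4.
Midpoints: P̄ = 70.90, Q̄ = 1460.0.
ε = (ΔQ/ΔP)(P̄/Q̄) = (242/-5.4)(70.90/1460.0).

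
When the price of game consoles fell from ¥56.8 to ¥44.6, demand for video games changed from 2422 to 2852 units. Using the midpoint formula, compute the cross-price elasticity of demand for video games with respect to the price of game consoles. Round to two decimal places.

-0.68

ΔQ_x = 2852 − 2422 = 430; ΔP_y = 44.6 − 56.8 = -12.2.
Midpoints: P̄_y = 50.70, Q̄_x = 2637.0.
ε_xy = (ΔQ_x/ΔP_y)(P̄_y/Q̄_x) = (430/-12.2)(50.70/2637.0).
ε_xy < 0, so the goods are complements.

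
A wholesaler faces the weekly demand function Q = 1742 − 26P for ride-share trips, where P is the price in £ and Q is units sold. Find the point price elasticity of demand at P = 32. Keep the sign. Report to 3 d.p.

-0.914

At P = 32, Q = 910.
dQ/dP = −26.
ε = (dQ/dP)(P/Q) = (-26)(32/910).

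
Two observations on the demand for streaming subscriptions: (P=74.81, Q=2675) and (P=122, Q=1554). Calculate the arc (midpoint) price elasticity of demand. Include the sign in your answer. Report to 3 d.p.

ΔQ = 1554 − 2675 = -1121; ΔP = 122 − 74.81 = 47.19.
Midpoints: P̄ = 98.41, Q̄ = 2114.5.
ε = (ΔQ/ΔP)(P̄/Q̄) = (-1121/47.19)(98.41/2114.5).

-1.106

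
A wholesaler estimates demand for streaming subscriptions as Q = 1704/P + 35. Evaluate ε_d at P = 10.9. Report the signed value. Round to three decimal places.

At P = 10.9, Q = 191.330.
dQ/dP = −1704/P² = -14.342.
ε = (dQ/dP)(P/Q) = (-14.342)(10.9/191.330).
|ε| < 1, so demand is inelastic at this price.

-0.817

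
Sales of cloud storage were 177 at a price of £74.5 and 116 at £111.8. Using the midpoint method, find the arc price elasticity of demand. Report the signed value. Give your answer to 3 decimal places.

-1.040

ΔQ = 116 − 177 = -61; ΔP = 111.8 − 74.5 = 37.3.
Midpoints: P̄ = 93.15, Q̄ = 146.5.
ε = (ΔQ/ΔP)(P̄/Q̄) = (-61/37.3)(93.15/146.5).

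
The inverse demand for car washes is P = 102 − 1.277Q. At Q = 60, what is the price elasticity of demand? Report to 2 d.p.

-0.33

At Q = 60, P = 102 − 1.277(60) = 25.38.
dP/dQ = −1.277, so dQ/dP = 1/(−1.277) = -0.783.
ε = (dQ/dP)(P/Q) = (-0.783)(25.38/60).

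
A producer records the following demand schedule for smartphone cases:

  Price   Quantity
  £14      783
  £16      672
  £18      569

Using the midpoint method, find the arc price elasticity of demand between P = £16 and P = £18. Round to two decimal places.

-1.41

At P = 16, Q = 672; at P = 18, Q = 569.
ΔQ = -103, ΔP = 2. Midpoints: P̄ = 17.00, Q̄ = 620.5.
ε = (ΔQ/ΔP)(P̄/Q̄) = (-103/2)(17.00/620.5).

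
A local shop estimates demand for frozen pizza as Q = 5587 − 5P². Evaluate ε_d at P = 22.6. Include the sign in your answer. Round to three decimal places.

-1.684

At P = 22.6, Q = 3033.200.
dQ/dP = −10P = -226.
ε = (dQ/dP)(P/Q) = (-226)(22.6/3033.200).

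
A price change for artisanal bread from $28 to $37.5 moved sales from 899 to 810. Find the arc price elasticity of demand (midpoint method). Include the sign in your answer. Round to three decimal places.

-0.359

ΔQ = 810 − 899 = -89; ΔP = 37.5 − 28 = 9.5.
Midpoints: P̄ = 32.75, Q̄ = 854.5.
ε = (ΔQ/ΔP)(P̄/Q̄) = (-89/9.5)(32.75/854.5).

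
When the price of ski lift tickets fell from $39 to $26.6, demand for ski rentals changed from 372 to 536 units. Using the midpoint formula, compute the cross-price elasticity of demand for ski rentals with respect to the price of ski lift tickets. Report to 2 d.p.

-0.96

ΔQ_x = 536 − 372 = 164; ΔP_y = 26.6 − 39 = -12.4.
Midpoints: P̄_y = 32.80, Q̄_x = 454.0.
ε_xy = (ΔQ_x/ΔP_y)(P̄_y/Q̄_x) = (164/-12.4)(32.80/454.0).
ε_xy < 0, so the goods are complements.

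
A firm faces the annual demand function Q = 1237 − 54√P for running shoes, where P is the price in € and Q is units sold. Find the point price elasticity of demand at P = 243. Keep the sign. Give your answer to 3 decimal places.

At P = 243, Q = 395.223.
dQ/dP = −54/(2√P) = -1.732.
ε = (dQ/dP)(P/Q) = (-1.732)(243/395.223).

-1.065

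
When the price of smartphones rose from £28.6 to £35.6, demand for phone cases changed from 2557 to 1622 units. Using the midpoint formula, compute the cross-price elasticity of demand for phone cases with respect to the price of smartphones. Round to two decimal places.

ΔQ_x = 1622 − 2557 = -935; ΔP_y = 35.6 − 28.6 = 7.
Midpoints: P̄_y = 32.10, Q̄_x = 2089.5.
ε_xy = (ΔQ_x/ΔP_y)(P̄_y/Q̄_x) = (-935/7)(32.10/2089.5).
ε_xy < 0, so the goods are complements.

-2.05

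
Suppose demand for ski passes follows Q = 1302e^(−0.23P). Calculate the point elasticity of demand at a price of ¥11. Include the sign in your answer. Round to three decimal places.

-2.530

At P = 11, Q = 103.716.
dQ/dP = −0.23·1302e^(−0.23P) = −0.23Q = -23.855.
ε = (dQ/dP)(P/Q) = (-23.855)(11/103.716).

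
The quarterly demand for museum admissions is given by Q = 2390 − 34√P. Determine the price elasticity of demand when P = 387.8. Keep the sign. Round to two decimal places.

At P = 387.8, Q = 1720.450.
dQ/dP = −34/(2√P) = -0.863.
ε = (dQ/dP)(P/Q) = (-0.863)(387.8/1720.450).
|ε| < 1, so demand is inelastic at this price.

-0.19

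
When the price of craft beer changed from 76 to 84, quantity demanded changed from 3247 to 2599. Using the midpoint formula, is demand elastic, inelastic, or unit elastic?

Arc ε ≈ -2.217.
|ε| = 2.22 > 1.

elastic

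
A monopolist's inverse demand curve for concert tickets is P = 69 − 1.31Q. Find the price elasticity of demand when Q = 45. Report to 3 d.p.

-0.170

At Q = 45, P = 69 − 1.31(45) = 10.05.
dP/dQ = −1.31, so dQ/dP = 1/(−1.31) = -0.763.
ε = (dQ/dP)(P/Q) = (-0.763)(10.05/45).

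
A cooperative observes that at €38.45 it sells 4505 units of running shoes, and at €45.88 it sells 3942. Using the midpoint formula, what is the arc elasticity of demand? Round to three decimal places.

ΔQ = 3942 − 4505 = -563; ΔP = 45.88 − 38.45 = 7.43.
Midpoints: P̄ = 42.17, Q̄ = 4223.5.
ε = (ΔQ/ΔP)(P̄/Q̄) = (-563/7.43)(42.17/4223.5).

-0.756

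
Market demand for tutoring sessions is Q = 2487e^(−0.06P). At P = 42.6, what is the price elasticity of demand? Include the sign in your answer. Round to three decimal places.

-2.556

At P = 42.6, Q = 193.027.
dQ/dP = −0.06·2487e^(−0.06P) = −0.06Q = -11.582.
ε = (dQ/dP)(P/Q) = (-11.582)(42.6/193.027).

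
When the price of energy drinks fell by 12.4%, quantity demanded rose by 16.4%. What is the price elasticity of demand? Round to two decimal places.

ε = %ΔQ / %ΔP = (16.4)/(-12.4) = -1.323.

-1.32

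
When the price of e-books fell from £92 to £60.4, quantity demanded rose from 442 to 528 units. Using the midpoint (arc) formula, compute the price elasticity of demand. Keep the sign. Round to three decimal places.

-0.428

ΔQ = 528 − 442 = 86; ΔP = 60.4 − 92 = -31.6.
Midpoints: P̄ = 76.20, Q̄ = 485.0.
ε = (ΔQ/ΔP)(P̄/Q̄) = (86/-31.6)(76.20/485.0).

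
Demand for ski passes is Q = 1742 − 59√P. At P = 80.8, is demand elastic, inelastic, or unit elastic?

Q = 1211.656, dQ/dP = -3.282.
ε = (dQ/dP)(P/Q) ≈ -0.219.
|ε| = 0.22 < 1.

inelastic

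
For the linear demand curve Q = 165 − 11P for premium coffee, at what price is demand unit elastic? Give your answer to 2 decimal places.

For linear demand Q = a − bP, ε = −bP/(a − bP). |ε| = 1 when bP = a − bP, i.e. P = a/(2b).
P = 165/(2·11) = 165/22 = 7.5000.

7.50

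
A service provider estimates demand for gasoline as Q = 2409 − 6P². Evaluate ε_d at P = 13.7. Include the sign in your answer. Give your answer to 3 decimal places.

-1.756

At P = 13.7, Q = 1282.860.
dQ/dP = −12P = -164.400.
ε = (dQ/dP)(P/Q) = (-164.400)(13.7/1282.860).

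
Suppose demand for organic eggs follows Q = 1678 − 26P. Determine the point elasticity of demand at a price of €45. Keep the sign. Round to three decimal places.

-2.303

At P = 45, Q = 508.
dQ/dP = −26.
ε = (dQ/dP)(P/Q) = (-26)(45/508).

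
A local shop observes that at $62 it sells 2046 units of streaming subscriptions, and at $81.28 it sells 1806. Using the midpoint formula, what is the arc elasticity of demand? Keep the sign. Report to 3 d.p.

ΔQ = 1806 − 2046 = -240; ΔP = 81.28 − 62 = 19.28.
Midpoints: P̄ = 71.64, Q̄ = 1926.0.
ε = (ΔQ/ΔP)(P̄/Q̄) = (-240/19.28)(71.64/1926.0).

-0.463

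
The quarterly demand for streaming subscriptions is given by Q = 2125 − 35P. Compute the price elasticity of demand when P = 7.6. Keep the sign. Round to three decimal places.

At P = 7.6, Q = 1859.
dQ/dP = −35.
ε = (dQ/dP)(P/Q) = (-35)(7.6/1859).

-0.143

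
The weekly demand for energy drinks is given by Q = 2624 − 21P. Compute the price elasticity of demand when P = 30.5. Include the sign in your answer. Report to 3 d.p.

At P = 30.5, Q = 1983.500.
dQ/dP = −21.
ε = (dQ/dP)(P/Q) = (-21)(30.5/1983.500).
|ε| < 1, so demand is inelastic at this price.

-0.323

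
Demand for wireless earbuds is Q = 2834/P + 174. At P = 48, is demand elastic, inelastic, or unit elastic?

inelastic

Q = 233.042, dQ/dP = -1.230.
ε = (dQ/dP)(P/Q) ≈ -0.253.
|ε| = 0.25 < 1.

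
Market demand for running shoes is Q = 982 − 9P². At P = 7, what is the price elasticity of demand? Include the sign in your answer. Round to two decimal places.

At P = 7, Q = 541.
dQ/dP = −18P = -126.
ε = (dQ/dP)(P/Q) = (-126)(7/541).

-1.63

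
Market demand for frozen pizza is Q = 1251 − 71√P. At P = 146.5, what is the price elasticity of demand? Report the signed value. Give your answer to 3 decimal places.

At P = 146.5, Q = 391.636.
dQ/dP = −71/(2√P) = -2.933.
ε = (dQ/dP)(P/Q) = (-2.933)(146.5/391.636).

-1.097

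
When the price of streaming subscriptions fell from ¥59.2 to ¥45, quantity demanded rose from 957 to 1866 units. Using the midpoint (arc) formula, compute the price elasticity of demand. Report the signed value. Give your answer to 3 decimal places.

ΔQ = 1866 − 957 = 909; ΔP = 45 − 59.2 = -14.2.
Midpoints: P̄ = 52.10, Q̄ = 1411.5.
ε = (ΔQ/ΔP)(P̄/Q̄) = (909/-14.2)(52.10/1411.5).

-2.363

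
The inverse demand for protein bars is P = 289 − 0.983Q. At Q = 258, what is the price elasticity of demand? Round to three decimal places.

-0.140

At Q = 258, P = 289 − 0.983(258) = 35.39.
dP/dQ = −0.983, so dQ/dP = 1/(−0.983) = -1.017.
ε = (dQ/dP)(P/Q) = (-1.017)(35.39/258).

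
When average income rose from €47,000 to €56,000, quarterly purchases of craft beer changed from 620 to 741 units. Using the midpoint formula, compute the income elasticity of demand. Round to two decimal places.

ΔQ = 121, ΔI = 9000. Midpoints: Ī = 51,500, Q̄ = 680.5.
ε_I = (ΔQ/ΔI)(Ī/Q̄) = (121/9000)(51500/680.5).

1.02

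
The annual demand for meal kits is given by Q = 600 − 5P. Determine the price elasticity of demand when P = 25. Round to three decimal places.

-0.263

At P = 25, Q = 475.
dQ/dP = −5.
ε = (dQ/dP)(P/Q) = (-5)(25/475).
|ε| < 1, so demand is inelastic at this price.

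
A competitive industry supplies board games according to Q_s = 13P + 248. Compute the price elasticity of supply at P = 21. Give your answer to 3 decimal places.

At P = 21, Q_s = 521.
dQ_s/dP = 13.
ε_s = (dQ_s/dP)(P/Q_s) = (13)(21/521).

0.524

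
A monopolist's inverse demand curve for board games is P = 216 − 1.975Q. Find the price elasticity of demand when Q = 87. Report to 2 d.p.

-0.26

At Q = 87, P = 216 − 1.975(87) = 44.17.
dP/dQ = −1.975, so dQ/dP = 1/(−1.975) = -0.506.
ε = (dQ/dP)(P/Q) = (-0.506)(44.17/87).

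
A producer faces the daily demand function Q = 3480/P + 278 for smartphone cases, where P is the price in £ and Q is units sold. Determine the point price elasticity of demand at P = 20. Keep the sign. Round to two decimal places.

-0.38

At P = 20, Q = 452.
dQ/dP = −3480/P² = -8.700.
ε = (dQ/dP)(P/Q) = (-8.700)(20/452).
|ε| < 1, so demand is inelastic at this price.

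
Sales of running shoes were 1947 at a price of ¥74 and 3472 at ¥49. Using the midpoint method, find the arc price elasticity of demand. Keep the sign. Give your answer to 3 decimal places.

-1.385

ΔQ = 3472 − 1947 = 1525; ΔP = 49 − 74 = -25.
Midpoints: P̄ = 61.50, Q̄ = 2709.5.
ε = (ΔQ/ΔP)(P̄/Q̄) = (1525/-25)(61.50/2709.5).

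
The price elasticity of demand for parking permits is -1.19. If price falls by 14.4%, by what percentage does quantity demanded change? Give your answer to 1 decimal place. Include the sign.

%ΔQ ≈ ε × %ΔP = (-1.19)(-14.4%) = 17.14%.

17.1%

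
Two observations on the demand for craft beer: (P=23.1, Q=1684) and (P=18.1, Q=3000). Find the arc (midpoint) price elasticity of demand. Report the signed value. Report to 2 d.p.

-2.32

ΔQ = 3000 − 1684 = 1316; ΔP = 18.1 − 23.1 = -5.
Midpoints: P̄ = 20.60, Q̄ = 2342.0.
ε = (ΔQ/ΔP)(P̄/Q̄) = (1316/-5)(20.60/2342.0).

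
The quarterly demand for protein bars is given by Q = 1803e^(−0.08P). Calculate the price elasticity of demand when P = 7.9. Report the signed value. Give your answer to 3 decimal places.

-0.632

At P = 7.9, Q = 958.344.
dQ/dP = −0.08·1803e^(−0.08P) = −0.08Q = -76.668.
ε = (dQ/dP)(P/Q) = (-76.668)(7.9/958.344).
|ε| < 1, so demand is inelastic at this price.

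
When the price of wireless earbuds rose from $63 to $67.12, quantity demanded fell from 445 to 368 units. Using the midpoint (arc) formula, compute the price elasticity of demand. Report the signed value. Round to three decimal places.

-2.991

ΔQ = 368 − 445 = -77; ΔP = 67.12 − 63 = 4.12.
Midpoints: P̄ = 65.06, Q̄ = 406.5.
ε = (ΔQ/ΔP)(P̄/Q̄) = (-77/4.12)(65.06/406.5).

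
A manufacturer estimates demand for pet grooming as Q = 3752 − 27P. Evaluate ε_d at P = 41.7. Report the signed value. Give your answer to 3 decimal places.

At P = 41.7, Q = 2626.100.
dQ/dP = −27.
ε = (dQ/dP)(P/Q) = (-27)(41.7/2626.100).

-0.429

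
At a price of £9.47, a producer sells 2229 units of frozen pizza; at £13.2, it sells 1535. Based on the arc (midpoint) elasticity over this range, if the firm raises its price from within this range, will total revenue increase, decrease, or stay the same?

decrease

Arc ε = (-694/3.73)(11.34/1882.0) ≈ -1.121.
|ε| = 1.12 > 1, so demand is elastic. A price rise therefore reduces total revenue.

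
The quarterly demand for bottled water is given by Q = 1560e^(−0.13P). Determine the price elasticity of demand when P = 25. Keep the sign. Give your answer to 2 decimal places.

At P = 25, Q = 60.488.
dQ/dP = −0.13·1560e^(−0.13P) = −0.13Q = -7.863.
ε = (dQ/dP)(P/Q) = (-7.863)(25/60.488).

-3.25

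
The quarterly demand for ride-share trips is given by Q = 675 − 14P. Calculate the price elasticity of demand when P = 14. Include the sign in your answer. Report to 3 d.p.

At P = 14, Q = 479.
dQ/dP = −14.
ε = (dQ/dP)(P/Q) = (-14)(14/479).

-0.409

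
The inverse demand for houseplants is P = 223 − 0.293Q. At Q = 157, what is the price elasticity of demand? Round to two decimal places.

At Q = 157, P = 223 − 0.293(157) = 177.00.
dP/dQ = −0.293, so dQ/dP = 1/(−0.293) = -3.413.
ε = (dQ/dP)(P/Q) = (-3.413)(177.00/157).

-3.85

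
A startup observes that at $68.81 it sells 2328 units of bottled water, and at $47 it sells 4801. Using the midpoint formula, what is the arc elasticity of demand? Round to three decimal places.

-1.842

ΔQ = 4801 − 2328 = 2473; ΔP = 47 − 68.81 = -21.81.
Midpoints: P̄ = 57.91, Q̄ = 3564.5.
ε = (ΔQ/ΔP)(P̄/Q̄) = (2473/-21.81)(57.91/3564.5).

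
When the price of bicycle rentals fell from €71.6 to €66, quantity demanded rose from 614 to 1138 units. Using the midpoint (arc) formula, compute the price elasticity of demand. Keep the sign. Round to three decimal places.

-7.349

ΔQ = 1138 − 614 = 524; ΔP = 66 − 71.6 = -5.6.
Midpoints: P̄ = 68.80, Q̄ = 876.0.
ε = (ΔQ/ΔP)(P̄/Q̄) = (524/-5.6)(68.80/876.0).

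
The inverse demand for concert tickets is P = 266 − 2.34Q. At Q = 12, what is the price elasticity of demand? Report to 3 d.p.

At Q = 12, P = 266 − 2.34(12) = 237.92.
dP/dQ = −2.34, so dQ/dP = 1/(−2.34) = -0.427.
ε = (dQ/dP)(P/Q) = (-0.427)(237.92/12).

-8.473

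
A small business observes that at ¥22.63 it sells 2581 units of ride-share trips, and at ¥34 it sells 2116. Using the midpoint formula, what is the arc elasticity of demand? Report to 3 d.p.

ΔQ = 2116 − 2581 = -465; ΔP = 34 − 22.63 = 11.37.
Midpoints: P̄ = 28.31, Q̄ = 2348.5.
ε = (ΔQ/ΔP)(P̄/Q̄) = (-465/11.37)(28.31/2348.5).

-0.493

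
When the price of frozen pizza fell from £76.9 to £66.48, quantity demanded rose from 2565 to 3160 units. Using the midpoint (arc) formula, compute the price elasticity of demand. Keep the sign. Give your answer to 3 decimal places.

ΔQ = 3160 − 2565 = 595; ΔP = 66.48 − 76.9 = -10.42.
Midpoints: P̄ = 71.69, Q̄ = 2862.5.
ε = (ΔQ/ΔP)(P̄/Q̄) = (595/-10.42)(71.69/2862.5).

-1.430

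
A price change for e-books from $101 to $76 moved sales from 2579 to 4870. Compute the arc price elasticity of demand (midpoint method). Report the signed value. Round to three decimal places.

ΔQ = 4870 − 2579 = 2291; ΔP = 76 − 101 = -25.
Midpoints: P̄ = 88.50, Q̄ = 3724.5.
ε = (ΔQ/ΔP)(P̄/Q̄) = (2291/-25)(88.50/3724.5).

-2.178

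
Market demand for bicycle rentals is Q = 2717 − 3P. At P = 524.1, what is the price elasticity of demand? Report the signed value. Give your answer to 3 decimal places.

At P = 524.1, Q = 1144.700.
dQ/dP = −3.
ε = (dQ/dP)(P/Q) = (-3)(524.1/1144.700).
|ε| > 1, so demand is elastic at this price.

-1.374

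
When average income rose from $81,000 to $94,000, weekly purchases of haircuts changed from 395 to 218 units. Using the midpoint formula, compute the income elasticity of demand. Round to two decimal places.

ΔQ = -177, ΔI = 13000. Midpoints: Ī = 87,500, Q̄ = 306.5.
ε_I = (ΔQ/ΔI)(Ī/Q̄) = (-177/13000)(87500/306.5).

-3.89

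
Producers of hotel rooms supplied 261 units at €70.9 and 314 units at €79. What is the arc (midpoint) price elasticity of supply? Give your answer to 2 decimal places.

ΔQ = 314 − 261 = 53; ΔP = 79 − 70.9 = 8.1.
Midpoints: P̄ = 74.95, Q̄ = 287.5.
ε_s = (ΔQ/ΔP)(P̄/Q̄) = (53/8.1)(74.95/287.5).

1.71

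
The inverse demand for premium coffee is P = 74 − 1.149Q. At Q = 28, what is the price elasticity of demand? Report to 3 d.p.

At Q = 28, P = 74 − 1.149(28) = 41.83.
dP/dQ = −1.149, so dQ/dP = 1/(−1.149) = -0.870.
ε = (dQ/dP)(P/Q) = (-0.870)(41.83/28).

-1.300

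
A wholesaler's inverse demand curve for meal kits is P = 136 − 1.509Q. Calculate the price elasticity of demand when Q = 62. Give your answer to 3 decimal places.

At Q = 62, P = 136 − 1.509(62) = 42.44.
dP/dQ = −1.509, so dQ/dP = 1/(−1.509) = -0.663.
ε = (dQ/dP)(P/Q) = (-0.663)(42.44/62).

-0.454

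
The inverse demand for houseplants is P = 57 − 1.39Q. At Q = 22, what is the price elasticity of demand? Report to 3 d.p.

-0.864

At Q = 22, P = 57 − 1.39(22) = 26.42.
dP/dQ = −1.39, so dQ/dP = 1/(−1.39) = -0.719.
ε = (dQ/dP)(P/Q) = (-0.719)(26.42/22).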